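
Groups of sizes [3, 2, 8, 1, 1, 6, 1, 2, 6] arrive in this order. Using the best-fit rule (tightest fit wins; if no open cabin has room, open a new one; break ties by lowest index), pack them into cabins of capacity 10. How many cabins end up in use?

4

  3 → cabin 1 (new)  [load 3/10]
  2 → cabin 1  [load 5/10]
  8 → cabin 2 (new)  [load 8/10]
  1 → cabin 2  [load 9/10]
  1 → cabin 2  [load 10/10]
  6 → cabin 3 (new)  [load 6/10]
  1 → cabin 3  [load 7/10]
  2 → cabin 3  [load 9/10]
  6 → cabin 4 (new)  [load 6/10]
4 cabins opened.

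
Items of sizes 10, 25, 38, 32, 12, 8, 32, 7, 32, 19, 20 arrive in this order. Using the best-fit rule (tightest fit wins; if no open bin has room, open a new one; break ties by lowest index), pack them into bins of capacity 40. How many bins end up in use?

7

  10 → bin 1 (new)  [load 10/40]
  25 → bin 1  [load 35/40]
  38 → bin 2 (new)  [load 38/40]
  32 → bin 3 (new)  [load 32/40]
  12 → bin 4 (new)  [load 12/40]
  8 → bin 3  [load 40/40]
  32 → bin 5 (new)  [load 32/40]
  7 → bin 5  [load 39/40]
  32 → bin 6 (new)  [load 32/40]
  19 → bin 4  [load 31/40]
  20 → bin 7 (new)  [load 20/40]
7 bins opened.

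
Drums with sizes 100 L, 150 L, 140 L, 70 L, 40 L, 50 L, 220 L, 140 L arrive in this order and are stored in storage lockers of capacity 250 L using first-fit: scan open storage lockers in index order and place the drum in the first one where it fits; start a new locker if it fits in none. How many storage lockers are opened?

  100 → locker 1 (new)  [load 100/250]
  150 → locker 1  [load 250/250]
  140 → locker 2 (new)  [load 140/250]
  70 → locker 2  [load 210/250]
  40 → locker 2  [load 250/250]
  50 → locker 3 (new)  [load 50/250]
  220 → locker 4 (new)  [load 220/250]
  140 → locker 3  [load 190/250]
4 storage lockers opened.

4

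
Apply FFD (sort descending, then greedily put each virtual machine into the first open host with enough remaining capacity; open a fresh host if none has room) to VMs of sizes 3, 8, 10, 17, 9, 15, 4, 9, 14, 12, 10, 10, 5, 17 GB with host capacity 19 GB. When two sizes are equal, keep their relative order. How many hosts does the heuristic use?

8

Sorted descending: 17, 17, 15, 14, 12, 10, 10, 10, 9, 9, 8, 5, 4, 3.
  17 → host 1 (new)  [load 17/19]
  17 → host 2 (new)  [load 17/19]
  15 → host 3 (new)  [load 15/19]
  14 → host 4 (new)  [load 14/19]
  12 → host 5 (new)  [load 12/19]
  10 → host 6 (new)  [load 10/19]
  10 → host 7 (new)  [load 10/19]
  10 → host 8 (new)  [load 10/19]
  9 → host 6  [load 19/19]
  9 → host 7  [load 19/19]
  8 → host 8  [load 18/19]
  5 → host 4  [load 19/19]
  4 → host 3  [load 19/19]
  3 → host 5  [load 15/19]
8 hosts opened.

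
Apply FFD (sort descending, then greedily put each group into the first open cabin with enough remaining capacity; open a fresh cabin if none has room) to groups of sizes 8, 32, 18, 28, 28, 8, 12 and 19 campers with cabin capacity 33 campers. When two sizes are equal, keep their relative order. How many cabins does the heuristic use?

Sorted descending: 32, 28, 28, 19, 18, 12, 8, 8.
  32 → cabin 1 (new)  [load 32/33]
  28 → cabin 2 (new)  [load 28/33]
  28 → cabin 3 (new)  [load 28/33]
  19 → cabin 4 (new)  [load 19/33]
  18 → cabin 5 (new)  [load 18/33]
  12 → cabin 4  [load 31/33]
  8 → cabin 5  [load 26/33]
  8 → cabin 6 (new)  [load 8/33]
6 cabins opened.

6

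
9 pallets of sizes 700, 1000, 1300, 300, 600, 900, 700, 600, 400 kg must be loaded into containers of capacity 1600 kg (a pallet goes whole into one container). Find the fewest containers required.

Total = 1300 + 1000 + 900 + 700 + 700 + 600 + 600 + 400 + 300 = 6500 kg.
Lower bound: ⌈6500/1600⌉ = 5 containers.
A packing using 5 containers:
  container 1: 1300 + 300 = 1600
  container 2: 1000 + 600 = 1600
  container 3: 900 + 700 = 1600
  container 4: 700 + 600 = 1300
  container 5: 400 = 400
This matches the lower bound, so 5 is optimal.

5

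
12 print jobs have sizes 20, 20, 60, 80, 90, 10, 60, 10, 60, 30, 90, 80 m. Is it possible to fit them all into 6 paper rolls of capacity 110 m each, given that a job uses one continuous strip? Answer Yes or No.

Total = 610 m; ⌈610/110⌉ = 6.
7 print jobs each exceed half the capacity and cannot share a roll, forcing at least 7 paper rolls.
At least 7 paper rolls are required, but only 6 are allowed.

No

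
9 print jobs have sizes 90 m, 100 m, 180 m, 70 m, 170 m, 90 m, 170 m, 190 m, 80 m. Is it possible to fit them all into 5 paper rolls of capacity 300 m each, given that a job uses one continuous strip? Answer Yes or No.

A valid assignment using 5 paper rolls:
  roll 1: 190 + 100 = 290
  roll 2: 180 + 90 = 270
  roll 3: 170 + 90 = 260
  roll 4: 170 + 80 = 250
  roll 5: 70 = 70
Every load is within 300 m, so 5 paper rolls suffice.

Yes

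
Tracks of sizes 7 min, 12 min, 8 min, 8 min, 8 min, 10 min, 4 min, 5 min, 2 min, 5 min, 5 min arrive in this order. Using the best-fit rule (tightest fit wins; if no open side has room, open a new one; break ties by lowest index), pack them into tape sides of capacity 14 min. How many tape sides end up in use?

6

  7 → side 1 (new)  [load 7/14]
  12 → side 2 (new)  [load 12/14]
  8 → side 3 (new)  [load 8/14]
  8 → side 4 (new)  [load 8/14]
  8 → side 5 (new)  [load 8/14]
  10 → side 6 (new)  [load 10/14]
  4 → side 6  [load 14/14]
  5 → side 3  [load 13/14]
  2 → side 2  [load 14/14]
  5 → side 4  [load 13/14]
  5 → side 5  [load 13/14]
6 tape sides opened.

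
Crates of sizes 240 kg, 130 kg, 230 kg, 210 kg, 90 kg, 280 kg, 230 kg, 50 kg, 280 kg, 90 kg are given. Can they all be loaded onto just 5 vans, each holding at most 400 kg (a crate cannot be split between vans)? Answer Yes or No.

No

Total = 1830 kg; ⌈1830/400⌉ = 5.
6 crates each exceed half the capacity and cannot share a van, forcing at least 6 vans.
At least 6 vans are required, but only 5 are allowed.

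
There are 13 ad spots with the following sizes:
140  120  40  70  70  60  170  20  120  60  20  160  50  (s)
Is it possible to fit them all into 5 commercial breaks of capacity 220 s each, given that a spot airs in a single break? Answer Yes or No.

No

Total = 1100 s; ⌈1100/220⌉ = 5.
The bound of 5 does not rule out 5, but exhaustive search shows no assignment into 5 commercial breaks of capacity 220 s exists — the minimum is 6.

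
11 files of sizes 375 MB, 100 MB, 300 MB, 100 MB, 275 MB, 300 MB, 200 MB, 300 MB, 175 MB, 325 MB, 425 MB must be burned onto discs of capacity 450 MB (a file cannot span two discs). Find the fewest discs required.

Total = 425 + 375 + 325 + 300 + 300 + 300 + 275 + 200 + 175 + 100 + 100 = 2875 MB.
Lower bound: ⌈2875/450⌉ = 7 discs.
A packing using 8 discs:
  disc 1: 425 = 425
  disc 2: 375 = 375
  disc 3: 325 + 100 = 425
  disc 4: 300 + 100 = 400
  disc 5: 300 = 300
  disc 6: 300 = 300
  disc 7: 275 + 175 = 450
  disc 8: 200 = 200
No arrangement into 7 discs stays within capacity, so 8 is optimal.

8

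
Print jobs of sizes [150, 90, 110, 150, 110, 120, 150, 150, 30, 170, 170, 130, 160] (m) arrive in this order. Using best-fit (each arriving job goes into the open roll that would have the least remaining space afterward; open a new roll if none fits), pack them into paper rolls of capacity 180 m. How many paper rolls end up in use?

12

  150 → roll 1 (new)  [load 150/180]
  90 → roll 2 (new)  [load 90/180]
  110 → roll 3 (new)  [load 110/180]
  150 → roll 4 (new)  [load 150/180]
  110 → roll 5 (new)  [load 110/180]
  120 → roll 6 (new)  [load 120/180]
  150 → roll 7 (new)  [load 150/180]
  150 → roll 8 (new)  [load 150/180]
  30 → roll 1  [load 180/180]
  170 → roll 9 (new)  [load 170/180]
  170 → roll 10 (new)  [load 170/180]
  130 → roll 11 (new)  [load 130/180]
  160 → roll 12 (new)  [load 160/180]
12 paper rolls opened.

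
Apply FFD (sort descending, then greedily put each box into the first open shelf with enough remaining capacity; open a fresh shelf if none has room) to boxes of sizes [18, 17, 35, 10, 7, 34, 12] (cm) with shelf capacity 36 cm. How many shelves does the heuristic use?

4

Sorted descending: 35, 34, 18, 17, 12, 10, 7.
  35 → shelf 1 (new)  [load 35/36]
  34 → shelf 2 (new)  [load 34/36]
  18 → shelf 3 (new)  [load 18/36]
  17 → shelf 3  [load 35/36]
  12 → shelf 4 (new)  [load 12/36]
  10 → shelf 4  [load 22/36]
  7 → shelf 4  [load 29/36]
4 shelves opened.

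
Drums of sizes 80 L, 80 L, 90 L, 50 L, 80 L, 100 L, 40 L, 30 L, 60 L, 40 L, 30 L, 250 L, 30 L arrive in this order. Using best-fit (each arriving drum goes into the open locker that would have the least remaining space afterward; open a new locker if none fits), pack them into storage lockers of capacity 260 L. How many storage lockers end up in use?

4

  80 → locker 1 (new)  [load 80/260]
  80 → locker 1  [load 160/260]
  90 → locker 1  [load 250/260]
  50 → locker 2 (new)  [load 50/260]
  80 → locker 2  [load 130/260]
  100 → locker 2  [load 230/260]
  40 → locker 3 (new)  [load 40/260]
  30 → locker 2  [load 260/260]
  60 → locker 3  [load 100/260]
  40 → locker 3  [load 140/260]
  30 → locker 3  [load 170/260]
  250 → locker 4 (new)  [load 250/260]
  30 → locker 3  [load 200/260]
4 storage lockers opened.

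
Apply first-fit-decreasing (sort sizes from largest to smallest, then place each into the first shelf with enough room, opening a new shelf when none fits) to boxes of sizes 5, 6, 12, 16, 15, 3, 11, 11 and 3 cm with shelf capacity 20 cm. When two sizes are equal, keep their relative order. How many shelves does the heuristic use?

Sorted descending: 16, 15, 12, 11, 11, 6, 5, 3, 3.
  16 → shelf 1 (new)  [load 16/20]
  15 → shelf 2 (new)  [load 15/20]
  12 → shelf 3 (new)  [load 12/20]
  11 → shelf 4 (new)  [load 11/20]
  11 → shelf 5 (new)  [load 11/20]
  6 → shelf 3  [load 18/20]
  5 → shelf 2  [load 20/20]
  3 → shelf 1  [load 19/20]
  3 → shelf 4  [load 14/20]
5 shelves opened.

5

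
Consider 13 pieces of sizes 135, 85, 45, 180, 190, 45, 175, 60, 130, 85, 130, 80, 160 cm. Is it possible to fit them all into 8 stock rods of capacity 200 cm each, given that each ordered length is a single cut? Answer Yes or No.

Total = 1500 cm; ⌈1500/200⌉ = 8.
The bound of 8 does not rule out 8, but exhaustive search shows no assignment into 8 stock rods of capacity 200 cm exists — the minimum is 9.

No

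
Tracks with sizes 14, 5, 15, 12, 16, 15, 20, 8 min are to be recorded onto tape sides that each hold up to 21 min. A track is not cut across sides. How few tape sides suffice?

Total = 20 + 16 + 15 + 15 + 14 + 12 + 8 + 5 = 105 min.
Lower bound: ⌈105/21⌉ = 5 tape sides.
Also, 6 tracks each exceed 21/2 min, and no two of those can share a side, so at least 6 tape sides are needed.
A packing using 6 tape sides:
  side 1: 20 = 20
  side 2: 16 + 5 = 21
  side 3: 15 = 15
  side 4: 15 = 15
  side 5: 14 = 14
  side 6: 12 + 8 = 20
This matches the lower bound, so 6 is optimal.

6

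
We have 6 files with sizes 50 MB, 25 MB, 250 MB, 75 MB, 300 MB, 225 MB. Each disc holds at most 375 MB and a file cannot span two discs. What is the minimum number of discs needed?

3

Total = 300 + 250 + 225 + 75 + 50 + 25 = 925 MB.
Lower bound: ⌈925/375⌉ = 3 discs.
A packing using 3 discs:
  disc 1: 300 + 75 = 375
  disc 2: 250 + 50 + 25 = 325
  disc 3: 225 = 225
This matches the lower bound, so 3 is optimal.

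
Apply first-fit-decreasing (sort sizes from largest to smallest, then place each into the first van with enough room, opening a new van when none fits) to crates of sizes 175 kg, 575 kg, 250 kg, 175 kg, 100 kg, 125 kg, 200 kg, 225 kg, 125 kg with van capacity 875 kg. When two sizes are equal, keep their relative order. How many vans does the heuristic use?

Sorted descending: 575, 250, 225, 200, 175, 175, 125, 125, 100.
  575 → van 1 (new)  [load 575/875]
  250 → van 1  [load 825/875]
  225 → van 2 (new)  [load 225/875]
  200 → van 2  [load 425/875]
  175 → van 2  [load 600/875]
  175 → van 2  [load 775/875]
  125 → van 3 (new)  [load 125/875]
  125 → van 3  [load 250/875]
  100 → van 2  [load 875/875]
3 vans opened.

3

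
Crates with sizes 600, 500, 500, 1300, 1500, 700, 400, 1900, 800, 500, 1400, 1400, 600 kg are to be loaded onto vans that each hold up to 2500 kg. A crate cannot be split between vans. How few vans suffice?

5

Total = 1900 + 1500 + 1400 + 1400 + 1300 + 800 + 700 + 600 + 600 + 500 + 500 + 500 + 400 = 12100 kg.
Lower bound: ⌈12100/2500⌉ = 5 vans.
A packing using 5 vans:
  van 1: 1900 + 600 = 2500
  van 2: 1500 + 800 = 2300
  van 3: 1400 + 700 + 400 = 2500
  van 4: 1400 + 600 + 500 = 2500
  van 5: 1300 + 500 + 500 = 2300
This matches the lower bound, so 5 is optimal.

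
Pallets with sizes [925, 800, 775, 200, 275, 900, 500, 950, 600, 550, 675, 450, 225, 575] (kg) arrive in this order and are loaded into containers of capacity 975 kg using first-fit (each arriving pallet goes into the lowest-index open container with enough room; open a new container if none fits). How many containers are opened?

  925 → container 1 (new)  [load 925/975]
  800 → container 2 (new)  [load 800/975]
  775 → container 3 (new)  [load 775/975]
  200 → container 3  [load 975/975]
  275 → container 4 (new)  [load 275/975]
  900 → container 5 (new)  [load 900/975]
  500 → container 4  [load 775/975]
  950 → container 6 (new)  [load 950/975]
  600 → container 7 (new)  [load 600/975]
  550 → container 8 (new)  [load 550/975]
  675 → container 9 (new)  [load 675/975]
  450 → container 10 (new)  [load 450/975]
  225 → container 7  [load 825/975]
  575 → container 11 (new)  [load 575/975]
11 containers opened.

11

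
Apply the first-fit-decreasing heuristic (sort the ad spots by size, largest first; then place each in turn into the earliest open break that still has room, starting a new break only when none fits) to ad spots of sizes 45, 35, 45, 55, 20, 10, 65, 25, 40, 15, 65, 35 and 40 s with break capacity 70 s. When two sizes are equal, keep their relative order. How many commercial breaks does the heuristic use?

Sorted descending: 65, 65, 55, 45, 45, 40, 40, 35, 35, 25, 20, 15, 10.
  65 → break 1 (new)  [load 65/70]
  65 → break 2 (new)  [load 65/70]
  55 → break 3 (new)  [load 55/70]
  45 → break 4 (new)  [load 45/70]
  45 → break 5 (new)  [load 45/70]
  40 → break 6 (new)  [load 40/70]
  40 → break 7 (new)  [load 40/70]
  35 → break 8 (new)  [load 35/70]
  35 → break 8  [load 70/70]
  25 → break 4  [load 70/70]
  20 → break 5  [load 65/70]
  15 → break 3  [load 70/70]
  10 → break 6  [load 50/70]
8 commercial breaks opened.

8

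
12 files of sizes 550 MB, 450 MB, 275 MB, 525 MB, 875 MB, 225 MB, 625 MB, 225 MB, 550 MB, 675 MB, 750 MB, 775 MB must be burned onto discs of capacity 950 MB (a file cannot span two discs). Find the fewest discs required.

Total = 875 + 775 + 750 + 675 + 625 + 550 + 550 + 525 + 450 + 275 + 225 + 225 = 6500 MB.
Lower bound: ⌈6500/950⌉ = 7 discs.
Also, 8 files each exceed 475 MB, and no two of those can share a disc, so at least 8 discs are needed.
A packing using 9 discs:
  disc 1: 875 = 875
  disc 2: 775 = 775
  disc 3: 750 = 750
  disc 4: 675 + 275 = 950
  disc 5: 625 + 225 = 850
  disc 6: 550 + 225 = 775
  disc 7: 550 = 550
  disc 8: 525 = 525
  disc 9: 450 = 450
No arrangement into 8 discs stays within capacity, so 9 is optimal.

9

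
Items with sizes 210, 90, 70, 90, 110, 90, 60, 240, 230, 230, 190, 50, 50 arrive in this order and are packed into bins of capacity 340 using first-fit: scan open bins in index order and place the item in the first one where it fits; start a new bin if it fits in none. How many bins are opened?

  210 → bin 1 (new)  [load 210/340]
  90 → bin 1  [load 300/340]
  70 → bin 2 (new)  [load 70/340]
  90 → bin 2  [load 160/340]
  110 → bin 2  [load 270/340]
  90 → bin 3 (new)  [load 90/340]
  60 → bin 2  [load 330/340]
  240 → bin 3  [load 330/340]
  230 → bin 4 (new)  [load 230/340]
  230 → bin 5 (new)  [load 230/340]
  190 → bin 6 (new)  [load 190/340]
  50 → bin 4  [load 280/340]
  50 → bin 4  [load 330/340]
6 bins opened.

6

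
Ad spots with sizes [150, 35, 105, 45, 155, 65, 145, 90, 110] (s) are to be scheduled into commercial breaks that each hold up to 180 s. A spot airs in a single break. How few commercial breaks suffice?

6

Total = 155 + 150 + 145 + 110 + 105 + 90 + 65 + 45 + 35 = 900 s.
Lower bound: ⌈900/180⌉ = 5 commercial breaks.
A packing using 6 commercial breaks:
  break 1: 155 = 155
  break 2: 150 = 150
  break 3: 145 + 35 = 180
  break 4: 110 + 65 = 175
  break 5: 105 + 45 = 150
  break 6: 90 = 90
No arrangement into 5 commercial breaks stays within capacity, so 6 is optimal.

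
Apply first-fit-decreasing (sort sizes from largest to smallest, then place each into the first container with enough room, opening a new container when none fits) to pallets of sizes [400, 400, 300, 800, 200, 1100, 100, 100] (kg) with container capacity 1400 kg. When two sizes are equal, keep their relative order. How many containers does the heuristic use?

3

Sorted descending: 1100, 800, 400, 400, 300, 200, 100, 100.
  1100 → container 1 (new)  [load 1100/1400]
  800 → container 2 (new)  [load 800/1400]
  400 → container 2  [load 1200/1400]
  400 → container 3 (new)  [load 400/1400]
  300 → container 1  [load 1400/1400]
  200 → container 2  [load 1400/1400]
  100 → container 3  [load 500/1400]
  100 → container 3  [load 600/1400]
3 containers opened.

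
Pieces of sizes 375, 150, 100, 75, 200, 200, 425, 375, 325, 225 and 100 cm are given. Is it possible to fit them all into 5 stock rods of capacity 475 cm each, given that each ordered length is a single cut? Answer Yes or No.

Total = 2550 cm; ⌈2550/475⌉ = 6.
At least 6 stock rods are required, but only 5 are allowed.

No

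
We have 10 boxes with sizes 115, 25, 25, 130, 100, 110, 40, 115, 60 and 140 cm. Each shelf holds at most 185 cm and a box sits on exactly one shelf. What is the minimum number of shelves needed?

6

Total = 140 + 130 + 115 + 115 + 110 + 100 + 60 + 40 + 25 + 25 = 860 cm.
Lower bound: ⌈860/185⌉ = 5 shelves.
Also, 6 boxes each exceed 185/2 cm, and no two of those can share a shelf, so at least 6 shelves are needed.
A packing using 6 shelves:
  shelf 1: 140 + 40 = 180
  shelf 2: 130 + 25 + 25 = 180
  shelf 3: 115 + 60 = 175
  shelf 4: 115 = 115
  shelf 5: 110 = 110
  shelf 6: 100 = 100
This matches the lower bound, so 6 is optimal.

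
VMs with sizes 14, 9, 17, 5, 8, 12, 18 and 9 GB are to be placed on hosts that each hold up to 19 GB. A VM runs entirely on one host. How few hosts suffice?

Total = 18 + 17 + 14 + 12 + 9 + 9 + 8 + 5 = 92 GB.
Lower bound: ⌈92/19⌉ = 5 hosts.
A packing using 6 hosts:
  host 1: 18 = 18
  host 2: 17 = 17
  host 3: 14 + 5 = 19
  host 4: 12 = 12
  host 5: 9 + 9 = 18
  host 6: 8 = 8
No arrangement into 5 hosts stays within capacity, so 6 is optimal.

6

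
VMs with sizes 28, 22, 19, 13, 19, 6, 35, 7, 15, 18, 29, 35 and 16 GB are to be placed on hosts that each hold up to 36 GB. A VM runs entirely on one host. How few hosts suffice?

Total = 35 + 35 + 29 + 28 + 22 + 19 + 19 + 18 + 16 + 15 + 13 + 7 + 6 = 262 GB.
Lower bound: ⌈262/36⌉ = 8 hosts.
A packing using 8 hosts:
  host 1: 35 = 35
  host 2: 35 = 35
  host 3: 29 + 7 = 36
  host 4: 28 + 6 = 34
  host 5: 22 + 13 = 35
  host 6: 19 + 16 = 35
  host 7: 19 + 15 = 34
  host 8: 18 = 18
This matches the lower bound, so 8 is optimal.

8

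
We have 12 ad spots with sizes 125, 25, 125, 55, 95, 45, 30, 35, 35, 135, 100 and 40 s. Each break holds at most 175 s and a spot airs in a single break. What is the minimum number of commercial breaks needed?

Total = 135 + 125 + 125 + 100 + 95 + 55 + 45 + 40 + 35 + 35 + 30 + 25 = 845 s.
Lower bound: ⌈845/175⌉ = 5 commercial breaks.
A packing using 5 commercial breaks:
  break 1: 135 + 40 = 175
  break 2: 125 + 45 = 170
  break 3: 125 + 35 = 160
  break 4: 100 + 35 + 30 = 165
  break 5: 95 + 55 + 25 = 175
This matches the lower bound, so 5 is optimal.

5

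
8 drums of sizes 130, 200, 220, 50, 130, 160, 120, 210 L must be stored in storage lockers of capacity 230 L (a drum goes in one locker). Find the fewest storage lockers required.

Total = 220 + 210 + 200 + 160 + 130 + 130 + 120 + 50 = 1220 L.
Lower bound: ⌈1220/230⌉ = 6 storage lockers.
Also, 7 drums each exceed 115 L, and no two of those can share a locker, so at least 7 storage lockers are needed.
A packing using 7 storage lockers:
  locker 1: 220 = 220
  locker 2: 210 = 210
  locker 3: 200 = 200
  locker 4: 160 + 50 = 210
  locker 5: 130 = 130
  locker 6: 130 = 130
  locker 7: 120 = 120
This matches the lower bound, so 7 is optimal.

7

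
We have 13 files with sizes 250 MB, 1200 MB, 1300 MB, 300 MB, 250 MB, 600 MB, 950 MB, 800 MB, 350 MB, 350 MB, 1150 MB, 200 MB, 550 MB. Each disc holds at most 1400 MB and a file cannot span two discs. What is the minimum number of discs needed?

7

Total = 1300 + 1200 + 1150 + 950 + 800 + 600 + 550 + 350 + 350 + 300 + 250 + 250 + 200 = 8250 MB.
Lower bound: ⌈8250/1400⌉ = 6 discs.
A packing using 7 discs:
  disc 1: 1300 = 1300
  disc 2: 1200 + 200 = 1400
  disc 3: 1150 + 250 = 1400
  disc 4: 950 + 350 = 1300
  disc 5: 800 + 600 = 1400
  disc 6: 550 + 350 + 300 = 1200
  disc 7: 250 = 250
No arrangement into 6 discs stays within capacity, so 7 is optimal.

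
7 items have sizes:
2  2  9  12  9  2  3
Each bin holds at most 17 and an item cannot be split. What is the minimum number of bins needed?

Total = 12 + 9 + 9 + 3 + 2 + 2 + 2 = 39.
Lower bound: ⌈39/17⌉ = 3 bins.
A packing using 3 bins:
  bin 1: 12 + 3 + 2 = 17
  bin 2: 9 + 2 + 2 = 13
  bin 3: 9 = 9
This matches the lower bound, so 3 is optimal.

3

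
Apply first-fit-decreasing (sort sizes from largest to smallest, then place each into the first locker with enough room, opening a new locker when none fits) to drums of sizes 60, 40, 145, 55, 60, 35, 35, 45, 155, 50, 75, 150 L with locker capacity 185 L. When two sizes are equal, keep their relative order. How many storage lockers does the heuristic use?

Sorted descending: 155, 150, 145, 75, 60, 60, 55, 50, 45, 40, 35, 35.
  155 → locker 1 (new)  [load 155/185]
  150 → locker 2 (new)  [load 150/185]
  145 → locker 3 (new)  [load 145/185]
  75 → locker 4 (new)  [load 75/185]
  60 → locker 4  [load 135/185]
  60 → locker 5 (new)  [load 60/185]
  55 → locker 5  [load 115/185]
  50 → locker 4  [load 185/185]
  45 → locker 5  [load 160/185]
  40 → locker 3  [load 185/185]
  35 → locker 2  [load 185/185]
  35 → locker 6 (new)  [load 35/185]
6 storage lockers opened.

6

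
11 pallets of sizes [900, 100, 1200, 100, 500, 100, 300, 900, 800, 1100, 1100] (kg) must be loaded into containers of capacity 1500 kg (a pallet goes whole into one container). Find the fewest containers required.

Total = 1200 + 1100 + 1100 + 900 + 900 + 800 + 500 + 300 + 100 + 100 + 100 = 7100 kg.
Lower bound: ⌈7100/1500⌉ = 5 containers.
Also, 6 pallets each exceed 750 kg, and no two of those can share a container, so at least 6 containers are needed.
A packing using 6 containers:
  container 1: 1200 + 300 = 1500
  container 2: 1100 + 100 + 100 + 100 = 1400
  container 3: 1100 = 1100
  container 4: 900 + 500 = 1400
  container 5: 900 = 900
  container 6: 800 = 800
This matches the lower bound, so 6 is optimal.

6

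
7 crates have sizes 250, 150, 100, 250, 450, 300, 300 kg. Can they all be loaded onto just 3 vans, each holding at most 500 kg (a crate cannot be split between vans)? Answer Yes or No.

Total = 1800 kg; ⌈1800/500⌉ = 4.
At least 4 vans are required, but only 3 are allowed.

No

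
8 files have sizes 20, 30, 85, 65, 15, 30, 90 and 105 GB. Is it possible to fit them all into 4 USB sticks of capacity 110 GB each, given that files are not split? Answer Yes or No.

Total = 440 GB; ⌈440/110⌉ = 4.
The bound of 4 does not rule out 4, but exhaustive search shows no assignment into 4 USB sticks of capacity 110 GB exists — the minimum is 5.

No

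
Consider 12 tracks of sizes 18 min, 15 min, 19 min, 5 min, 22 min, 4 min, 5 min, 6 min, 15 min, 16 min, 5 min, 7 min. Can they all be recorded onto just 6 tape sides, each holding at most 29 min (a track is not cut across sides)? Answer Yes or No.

Yes

A valid assignment using 6 tape sides:
  side 1: 22 + 7 = 29
  side 2: 19 + 6 + 4 = 29
  side 3: 18 + 5 + 5 = 28
  side 4: 16 + 5 = 21
  side 5: 15 = 15
  side 6: 15 = 15
Every load is within 29 min, so 6 tape sides suffice.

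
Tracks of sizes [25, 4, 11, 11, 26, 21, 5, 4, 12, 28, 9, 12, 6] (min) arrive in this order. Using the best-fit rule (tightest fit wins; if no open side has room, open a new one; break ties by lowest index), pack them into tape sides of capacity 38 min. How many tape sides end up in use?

  25 → side 1 (new)  [load 25/38]
  4 → side 1  [load 29/38]
  11 → side 2 (new)  [load 11/38]
  11 → side 2  [load 22/38]
  26 → side 3 (new)  [load 26/38]
  21 → side 4 (new)  [load 21/38]
  5 → side 1  [load 34/38]
  4 → side 1  [load 38/38]
  12 → side 3  [load 38/38]
  28 → side 5 (new)  [load 28/38]
  9 → side 5  [load 37/38]
  12 → side 2  [load 34/38]
  6 → side 4  [load 27/38]
5 tape sides opened.

5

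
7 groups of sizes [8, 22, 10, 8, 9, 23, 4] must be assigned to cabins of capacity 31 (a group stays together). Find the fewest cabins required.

Total = 23 + 22 + 10 + 9 + 8 + 8 + 4 = 84.
Lower bound: ⌈84/31⌉ = 3 cabins.
A packing using 3 cabins:
  cabin 1: 23 + 8 = 31
  cabin 2: 22 + 9 = 31
  cabin 3: 10 + 8 + 4 = 22
This matches the lower bound, so 3 is optimal.

3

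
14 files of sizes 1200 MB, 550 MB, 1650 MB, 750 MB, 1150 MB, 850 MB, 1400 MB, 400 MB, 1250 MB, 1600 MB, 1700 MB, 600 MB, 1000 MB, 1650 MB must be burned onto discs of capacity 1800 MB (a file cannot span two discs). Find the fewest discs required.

Total = 1700 + 1650 + 1650 + 1600 + 1400 + 1250 + 1200 + 1150 + 1000 + 850 + 750 + 600 + 550 + 400 = 15750 MB.
Lower bound: ⌈15750/1800⌉ = 9 discs.
A packing using 10 discs:
  disc 1: 1700 = 1700
  disc 2: 1650 = 1650
  disc 3: 1650 = 1650
  disc 4: 1600 = 1600
  disc 5: 1400 + 400 = 1800
  disc 6: 1250 + 550 = 1800
  disc 7: 1200 + 600 = 1800
  disc 8: 1150 = 1150
  disc 9: 1000 + 750 = 1750
  disc 10: 850 = 850
No arrangement into 9 discs stays within capacity, so 10 is optimal.

10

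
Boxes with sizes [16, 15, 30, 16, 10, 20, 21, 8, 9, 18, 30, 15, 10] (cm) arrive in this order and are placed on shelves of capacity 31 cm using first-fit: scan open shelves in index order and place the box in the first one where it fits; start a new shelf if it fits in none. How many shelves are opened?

  16 → shelf 1 (new)  [load 16/31]
  15 → shelf 1  [load 31/31]
  30 → shelf 2 (new)  [load 30/31]
  16 → shelf 3 (new)  [load 16/31]
  10 → shelf 3  [load 26/31]
  20 → shelf 4 (new)  [load 20/31]
  21 → shelf 5 (new)  [load 21/31]
  8 → shelf 4  [load 28/31]
  9 → shelf 5  [load 30/31]
  18 → shelf 6 (new)  [load 18/31]
  30 → shelf 7 (new)  [load 30/31]
  15 → shelf 8 (new)  [load 15/31]
  10 → shelf 6  [load 28/31]
8 shelves opened.

8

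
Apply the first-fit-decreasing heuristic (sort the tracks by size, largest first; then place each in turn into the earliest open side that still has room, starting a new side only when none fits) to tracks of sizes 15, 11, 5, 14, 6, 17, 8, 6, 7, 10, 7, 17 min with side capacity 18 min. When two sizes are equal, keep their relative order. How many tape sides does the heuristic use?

Sorted descending: 17, 17, 15, 14, 11, 10, 8, 7, 7, 6, 6, 5.
  17 → side 1 (new)  [load 17/18]
  17 → side 2 (new)  [load 17/18]
  15 → side 3 (new)  [load 15/18]
  14 → side 4 (new)  [load 14/18]
  11 → side 5 (new)  [load 11/18]
  10 → side 6 (new)  [load 10/18]
  8 → side 6  [load 18/18]
  7 → side 5  [load 18/18]
  7 → side 7 (new)  [load 7/18]
  6 → side 7  [load 13/18]
  6 → side 8 (new)  [load 6/18]
  5 → side 7  [load 18/18]
8 tape sides opened.

8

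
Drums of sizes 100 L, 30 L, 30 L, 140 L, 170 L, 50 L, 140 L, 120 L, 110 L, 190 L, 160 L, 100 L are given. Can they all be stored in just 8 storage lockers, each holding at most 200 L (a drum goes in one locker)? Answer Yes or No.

A valid assignment using 8 storage lockers:
  locker 1: 190 = 190
  locker 2: 170 + 30 = 200
  locker 3: 160 + 30 = 190
  locker 4: 140 + 50 = 190
  locker 5: 140 = 140
  locker 6: 120 = 120
  locker 7: 110 = 110
  locker 8: 100 + 100 = 200
Every load is within 200 L, so 8 storage lockers suffice.

Yes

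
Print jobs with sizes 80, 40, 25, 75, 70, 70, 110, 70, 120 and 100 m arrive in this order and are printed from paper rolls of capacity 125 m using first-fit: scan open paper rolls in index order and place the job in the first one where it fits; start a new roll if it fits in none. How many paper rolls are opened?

8

  80 → roll 1 (new)  [load 80/125]
  40 → roll 1  [load 120/125]
  25 → roll 2 (new)  [load 25/125]
  75 → roll 2  [load 100/125]
  70 → roll 3 (new)  [load 70/125]
  70 → roll 4 (new)  [load 70/125]
  110 → roll 5 (new)  [load 110/125]
  70 → roll 6 (new)  [load 70/125]
  120 → roll 7 (new)  [load 120/125]
  100 → roll 8 (new)  [load 100/125]
8 paper rolls opened.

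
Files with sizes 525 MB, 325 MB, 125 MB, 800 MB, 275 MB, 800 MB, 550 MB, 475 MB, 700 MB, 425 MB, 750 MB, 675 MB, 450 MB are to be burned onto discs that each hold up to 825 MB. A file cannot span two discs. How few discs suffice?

10

Total = 800 + 800 + 750 + 700 + 675 + 550 + 525 + 475 + 450 + 425 + 325 + 275 + 125 = 6875 MB.
Lower bound: ⌈6875/825⌉ = 9 discs.
Also, 10 files each exceed 825/2 MB, and no two of those can share a disc, so at least 10 discs are needed.
A packing using 10 discs:
  disc 1: 800 = 800
  disc 2: 800 = 800
  disc 3: 750 = 750
  disc 4: 700 + 125 = 825
  disc 5: 675 = 675
  disc 6: 550 + 275 = 825
  disc 7: 525 = 525
  disc 8: 475 + 325 = 800
  disc 9: 450 = 450
  disc 10: 425 = 425
This matches the lower bound, so 10 is optimal.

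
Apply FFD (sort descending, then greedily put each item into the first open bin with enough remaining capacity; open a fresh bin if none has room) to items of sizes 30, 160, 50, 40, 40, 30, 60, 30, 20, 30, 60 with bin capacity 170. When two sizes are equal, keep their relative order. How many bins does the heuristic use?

Sorted descending: 160, 60, 60, 50, 40, 40, 30, 30, 30, 30, 20.
  160 → bin 1 (new)  [load 160/170]
  60 → bin 2 (new)  [load 60/170]
  60 → bin 2  [load 120/170]
  50 → bin 2  [load 170/170]
  40 → bin 3 (new)  [load 40/170]
  40 → bin 3  [load 80/170]
  30 → bin 3  [load 110/170]
  30 → bin 3  [load 140/170]
  30 → bin 3  [load 170/170]
  30 → bin 4 (new)  [load 30/170]
  20 → bin 4  [load 50/170]
4 bins opened.

4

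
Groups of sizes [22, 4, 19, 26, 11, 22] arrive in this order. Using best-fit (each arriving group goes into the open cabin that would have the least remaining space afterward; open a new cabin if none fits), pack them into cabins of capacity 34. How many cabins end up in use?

4

  22 → cabin 1 (new)  [load 22/34]
  4 → cabin 1  [load 26/34]
  19 → cabin 2 (new)  [load 19/34]
  26 → cabin 3 (new)  [load 26/34]
  11 → cabin 2  [load 30/34]
  22 → cabin 4 (new)  [load 22/34]
4 cabins opened.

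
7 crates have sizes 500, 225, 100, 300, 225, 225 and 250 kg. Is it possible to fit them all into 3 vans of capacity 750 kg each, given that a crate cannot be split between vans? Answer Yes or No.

A valid assignment using 3 vans:
  van 1: 500 + 250 = 750
  van 2: 300 + 225 + 225 = 750
  van 3: 225 + 100 = 325
Every load is within 750 kg, so 3 vans suffice.

Yes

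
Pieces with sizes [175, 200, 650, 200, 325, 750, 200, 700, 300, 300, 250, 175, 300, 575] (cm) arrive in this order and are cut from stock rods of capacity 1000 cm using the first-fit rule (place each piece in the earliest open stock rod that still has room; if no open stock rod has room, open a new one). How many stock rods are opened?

  175 → stock rod 1 (new)  [load 175/1000]
  200 → stock rod 1  [load 375/1000]
  650 → stock rod 2 (new)  [load 650/1000]
  200 → stock rod 1  [load 575/1000]
  325 → stock rod 1  [load 900/1000]
  750 → stock rod 3 (new)  [load 750/1000]
  200 → stock rod 2  [load 850/1000]
  700 → stock rod 4 (new)  [load 700/1000]
  300 → stock rod 4  [load 1000/1000]
  300 → stock rod 5 (new)  [load 300/1000]
  250 → stock rod 3  [load 1000/1000]
  175 → stock rod 5  [load 475/1000]
  300 → stock rod 5  [load 775/1000]
  575 → stock rod 6 (new)  [load 575/1000]
6 stock rods opened.

6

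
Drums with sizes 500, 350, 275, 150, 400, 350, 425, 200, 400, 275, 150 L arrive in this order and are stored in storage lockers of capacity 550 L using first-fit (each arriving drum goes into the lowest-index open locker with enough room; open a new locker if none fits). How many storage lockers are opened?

  500 → locker 1 (new)  [load 500/550]
  350 → locker 2 (new)  [load 350/550]
  275 → locker 3 (new)  [load 275/550]
  150 → locker 2  [load 500/550]
  400 → locker 4 (new)  [load 400/550]
  350 → locker 5 (new)  [load 350/550]
  425 → locker 6 (new)  [load 425/550]
  200 → locker 3  [load 475/550]
  400 → locker 7 (new)  [load 400/550]
  275 → locker 8 (new)  [load 275/550]
  150 → locker 4  [load 550/550]
8 storage lockers opened.

8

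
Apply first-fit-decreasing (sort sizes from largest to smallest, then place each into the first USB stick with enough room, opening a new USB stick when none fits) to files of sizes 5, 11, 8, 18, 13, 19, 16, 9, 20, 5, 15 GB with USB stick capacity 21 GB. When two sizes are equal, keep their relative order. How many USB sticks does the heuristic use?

Sorted descending: 20, 19, 18, 16, 15, 13, 11, 9, 8, 5, 5.
  20 → USB stick 1 (new)  [load 20/21]
  19 → USB stick 2 (new)  [load 19/21]
  18 → USB stick 3 (new)  [load 18/21]
  16 → USB stick 4 (new)  [load 16/21]
  15 → USB stick 5 (new)  [load 15/21]
  13 → USB stick 6 (new)  [load 13/21]
  11 → USB stick 7 (new)  [load 11/21]
  9 → USB stick 7  [load 20/21]
  8 → USB stick 6  [load 21/21]
  5 → USB stick 4  [load 21/21]
  5 → USB stick 5  [load 20/21]
7 USB sticks opened.

7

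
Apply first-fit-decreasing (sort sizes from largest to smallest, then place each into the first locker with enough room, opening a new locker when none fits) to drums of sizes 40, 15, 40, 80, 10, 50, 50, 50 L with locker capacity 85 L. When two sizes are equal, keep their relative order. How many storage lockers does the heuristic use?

5

Sorted descending: 80, 50, 50, 50, 40, 40, 15, 10.
  80 → locker 1 (new)  [load 80/85]
  50 → locker 2 (new)  [load 50/85]
  50 → locker 3 (new)  [load 50/85]
  50 → locker 4 (new)  [load 50/85]
  40 → locker 5 (new)  [load 40/85]
  40 → locker 5  [load 80/85]
  15 → locker 2  [load 65/85]
  10 → locker 2  [load 75/85]
5 storage lockers opened.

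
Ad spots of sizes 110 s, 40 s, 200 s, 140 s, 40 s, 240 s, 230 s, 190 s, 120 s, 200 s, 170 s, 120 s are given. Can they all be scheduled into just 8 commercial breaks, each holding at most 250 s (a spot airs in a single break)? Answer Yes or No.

Yes

A valid assignment using 8 commercial breaks:
  break 1: 240 = 240
  break 2: 230 = 230
  break 3: 200 + 40 = 240
  break 4: 200 + 40 = 240
  break 5: 190 = 190
  break 6: 170 = 170
  break 7: 140 + 110 = 250
  break 8: 120 + 120 = 240
Every load is within 250 s, so 8 commercial breaks suffice.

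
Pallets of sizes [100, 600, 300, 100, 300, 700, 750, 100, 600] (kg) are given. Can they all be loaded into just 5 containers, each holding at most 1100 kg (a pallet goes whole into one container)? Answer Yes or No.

A valid assignment using 4 containers:
  container 1: 750 + 300 = 1050
  container 2: 700 + 300 + 100 = 1100
  container 3: 600 + 100 + 100 = 800
  container 4: 600 = 600
That uses only 4 ≤ 5, so 5 containers are enough.

Yes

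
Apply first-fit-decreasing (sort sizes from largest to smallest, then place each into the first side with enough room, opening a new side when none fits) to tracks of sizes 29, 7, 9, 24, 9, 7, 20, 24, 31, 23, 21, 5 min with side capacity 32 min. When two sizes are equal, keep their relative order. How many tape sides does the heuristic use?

7

Sorted descending: 31, 29, 24, 24, 23, 21, 20, 9, 9, 7, 7, 5.
  31 → side 1 (new)  [load 31/32]
  29 → side 2 (new)  [load 29/32]
  24 → side 3 (new)  [load 24/32]
  24 → side 4 (new)  [load 24/32]
  23 → side 5 (new)  [load 23/32]
  21 → side 6 (new)  [load 21/32]
  20 → side 7 (new)  [load 20/32]
  9 → side 5  [load 32/32]
  9 → side 6  [load 30/32]
  7 → side 3  [load 31/32]
  7 → side 4  [load 31/32]
  5 → side 7  [load 25/32]
7 tape sides opened.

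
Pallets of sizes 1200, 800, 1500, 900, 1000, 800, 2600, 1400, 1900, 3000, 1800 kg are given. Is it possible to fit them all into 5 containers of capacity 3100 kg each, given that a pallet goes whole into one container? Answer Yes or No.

No

Total = 16900 kg; ⌈16900/3100⌉ = 6.
At least 6 containers are required, but only 5 are allowed.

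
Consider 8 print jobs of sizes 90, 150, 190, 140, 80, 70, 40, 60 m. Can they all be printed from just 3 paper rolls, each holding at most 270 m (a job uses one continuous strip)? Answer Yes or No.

Total = 820 m; ⌈820/270⌉ = 4.
At least 4 paper rolls are required, but only 3 are allowed.

No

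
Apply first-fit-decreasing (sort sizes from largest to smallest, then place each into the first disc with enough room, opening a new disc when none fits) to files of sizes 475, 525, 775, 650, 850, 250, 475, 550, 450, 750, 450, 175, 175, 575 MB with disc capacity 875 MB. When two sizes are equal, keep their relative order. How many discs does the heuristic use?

Sorted descending: 850, 775, 750, 650, 575, 550, 525, 475, 475, 450, 450, 250, 175, 175.
  850 → disc 1 (new)  [load 850/875]
  775 → disc 2 (new)  [load 775/875]
  750 → disc 3 (new)  [load 750/875]
  650 → disc 4 (new)  [load 650/875]
  575 → disc 5 (new)  [load 575/875]
  550 → disc 6 (new)  [load 550/875]
  525 → disc 7 (new)  [load 525/875]
  475 → disc 8 (new)  [load 475/875]
  475 → disc 9 (new)  [load 475/875]
  450 → disc 10 (new)  [load 450/875]
  450 → disc 11 (new)  [load 450/875]
  250 → disc 5  [load 825/875]
  175 → disc 4  [load 825/875]
  175 → disc 6  [load 725/875]
11 discs opened.

11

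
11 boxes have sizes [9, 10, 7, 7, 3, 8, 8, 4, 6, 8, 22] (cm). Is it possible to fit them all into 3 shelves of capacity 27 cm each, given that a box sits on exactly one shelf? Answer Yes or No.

Total = 92 cm; ⌈92/27⌉ = 4.
At least 4 shelves are required, but only 3 are allowed.

No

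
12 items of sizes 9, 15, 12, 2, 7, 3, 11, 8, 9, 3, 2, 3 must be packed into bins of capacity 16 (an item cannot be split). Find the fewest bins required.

Total = 15 + 12 + 11 + 9 + 9 + 8 + 7 + 3 + 3 + 3 + 2 + 2 = 84.
Lower bound: ⌈84/16⌉ = 6 bins.
A packing using 6 bins:
  bin 1: 15 = 15
  bin 2: 12 + 3 = 15
  bin 3: 11 + 3 + 2 = 16
  bin 4: 9 + 7 = 16
  bin 5: 9 + 3 + 2 = 14
  bin 6: 8 = 8
This matches the lower bound, so 6 is optimal.

6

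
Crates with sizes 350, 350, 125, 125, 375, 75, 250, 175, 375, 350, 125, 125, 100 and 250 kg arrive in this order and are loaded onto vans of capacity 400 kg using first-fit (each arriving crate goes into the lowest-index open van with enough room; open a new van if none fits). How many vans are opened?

  350 → van 1 (new)  [load 350/400]
  350 → van 2 (new)  [load 350/400]
  125 → van 3 (new)  [load 125/400]
  125 → van 3  [load 250/400]
  375 → van 4 (new)  [load 375/400]
  75 → van 3  [load 325/400]
  250 → van 5 (new)  [load 250/400]
  175 → van 6 (new)  [load 175/400]
  375 → van 7 (new)  [load 375/400]
  350 → van 8 (new)  [load 350/400]
  125 → van 5  [load 375/400]
  125 → van 6  [load 300/400]
  100 → van 6  [load 400/400]
  250 → van 9 (new)  [load 250/400]
9 vans opened.

9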